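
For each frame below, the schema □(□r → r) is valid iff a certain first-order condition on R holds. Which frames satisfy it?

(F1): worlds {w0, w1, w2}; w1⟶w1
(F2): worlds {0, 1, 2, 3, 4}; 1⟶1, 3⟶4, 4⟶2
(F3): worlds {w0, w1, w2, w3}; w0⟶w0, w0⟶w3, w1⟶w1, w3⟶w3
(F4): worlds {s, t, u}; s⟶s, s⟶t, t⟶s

(F1), (F3)

The schema corresponds to shift-reflexivity: ∀x ∀y (Rxy → Ryy).
(F1): ✓.
(F2): fails — R34 but not R44.
(F3): ✓.
(F4): fails — Rst but not Rtt.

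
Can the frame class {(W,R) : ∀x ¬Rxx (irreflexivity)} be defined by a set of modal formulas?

No

Modal frame validity is preserved under surjective bounded morphisms.
The 4-cycle (worlds 0,1,2,3 with 0→1→2→3→0) is irreflexive, and the map sending every world to a single reflexive point • is a surjective bounded morphism (forth: every edge maps to (•,•); back: every world has a successor). So any modal formula valid on the 4-cycle is also valid on the reflexive point, which is not irreflexive.
So no modal formula (or set of formulas) defines exactly the irreflexive frames.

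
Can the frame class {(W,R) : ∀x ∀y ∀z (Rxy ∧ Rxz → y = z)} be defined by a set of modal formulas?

The condition is partial functionality. A defining modal formula is ◇q → □q.
Suppose ◇q→□q is valid. Take Rxy, Rxz and set V(q)={y}. Then ◇q at x, so □q at x, so q at z, i.e. z=y.

Definable; ◇q → □q defines it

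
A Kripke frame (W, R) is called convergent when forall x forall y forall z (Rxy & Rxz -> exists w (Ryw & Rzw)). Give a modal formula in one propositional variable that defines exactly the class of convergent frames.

A defining formula is ◇□p → □◇p (the .2 axiom).
Suppose ◇□p→□◇p is valid. Take Rxy, Rxz and set V(p)={w : Ryw}. Then □p at y so ◇□p at x, so □◇p at x, so ◇p at z, giving w with Rzw and Ryw.

◇□p → □◇p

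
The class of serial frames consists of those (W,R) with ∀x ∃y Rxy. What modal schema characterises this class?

□ψ → ◇ψ

The condition is seriality. The D schema □ψ → ◇ψ defines it.
Suppose □ψ→◇ψ is valid. At any x set V(ψ)=W. Then □ψ at x, so ◇ψ at x, so x has a successor.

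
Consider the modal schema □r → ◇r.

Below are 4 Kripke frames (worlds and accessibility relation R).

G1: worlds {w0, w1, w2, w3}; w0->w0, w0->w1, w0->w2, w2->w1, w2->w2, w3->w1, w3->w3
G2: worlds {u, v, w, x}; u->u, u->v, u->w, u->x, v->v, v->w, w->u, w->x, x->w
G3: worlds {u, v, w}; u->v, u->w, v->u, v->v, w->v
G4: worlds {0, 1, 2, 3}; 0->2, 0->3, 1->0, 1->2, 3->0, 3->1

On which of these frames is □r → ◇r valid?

Frame correspondent (Sahlqvist): ∀x ∃y Rxy — i.e. seriality.
G1: fails — world w1 has no successor.
G2: condition met.
G3: condition met.
G4: fails — world 2 has no successor.
Valid on: G2, G3.

G2, G3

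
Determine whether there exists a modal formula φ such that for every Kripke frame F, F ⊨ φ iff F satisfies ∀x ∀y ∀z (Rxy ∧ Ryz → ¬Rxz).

Not definable by any modal formula

If a class were modally definable it would be closed under surjective bounded morphisms (Goldblatt–Thomason).
The 5-cycle (worlds 0,1,2,3,4 with 0→1→2→3→4→0) is intransitive. Mapping every world to a single reflexive point • is a surjective bounded morphism; the reflexive point is not intransitive (R••∧R•• but R••).
Hence intransitivity is not modally definable.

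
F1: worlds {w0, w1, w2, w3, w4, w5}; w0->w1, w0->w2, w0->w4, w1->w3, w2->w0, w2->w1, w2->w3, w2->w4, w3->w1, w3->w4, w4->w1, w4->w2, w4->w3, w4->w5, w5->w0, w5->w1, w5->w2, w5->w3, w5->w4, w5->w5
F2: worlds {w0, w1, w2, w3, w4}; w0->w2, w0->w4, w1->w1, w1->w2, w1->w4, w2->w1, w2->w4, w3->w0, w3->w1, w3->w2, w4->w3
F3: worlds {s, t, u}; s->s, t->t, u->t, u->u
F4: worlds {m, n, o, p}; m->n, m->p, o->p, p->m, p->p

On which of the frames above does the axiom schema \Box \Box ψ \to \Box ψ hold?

The schema corresponds to density: \forall x \forall y (Rxy \to \exists z (Rxz \wedge Rzy)).
F1: fails — Rw1w3 but no z with Rw1z and Rzw3.
F2: fails — Rw3w0 but no z with Rw3z and Rzw0.
F3: holds.
F4: fails — Rmn but no z with Rmz and Rzn.

F3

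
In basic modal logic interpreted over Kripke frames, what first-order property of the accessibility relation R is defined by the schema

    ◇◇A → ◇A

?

transitivity

This is frame-equivalent to □A → □□A (substitute ¬A for A and contrapose).
Suppose □A→□□A is valid. Take Rxy, Ryz and set V(A)={w : Rxw}. Then □A at x, so □□A at x, so □A at y, so A at z, i.e. Rxz.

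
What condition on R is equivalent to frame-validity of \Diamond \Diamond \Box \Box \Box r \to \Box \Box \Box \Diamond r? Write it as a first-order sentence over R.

This is a Sahlqvist (Geach-type) schema ◇^2□^3r → □^3◇^1r.
Minimal-valuation argument: fix x; take any y with xR^2y and any z with xR^3z. Set V(r) to the set of worlds R-reachable from y in exactly 3 steps. Then □^3r holds at y, so the antecedent holds at x; validity forces ◇^1r at z, giving a w with zR^1w and yR^3w.
First-order correspondent: \forall x \forall y \forall z ((x R^2 y \wedge x R^3 z) \to \exists w (y R^3 w \wedge zRw)).

\forall x \forall y \forall z ((x R^2 y \wedge x R^3 z) \to \exists w (y R^3 w \wedge zRw))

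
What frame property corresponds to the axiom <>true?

This is a form of the D axiom.
It corresponds to seriality: forall x exists y Rxy.

seriality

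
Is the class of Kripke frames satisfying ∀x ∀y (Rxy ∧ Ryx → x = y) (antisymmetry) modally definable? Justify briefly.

No

Modal frame validity is preserved under surjective bounded morphisms.
The 8-cycle (worlds 0,1,2,3,4,5,6,7 with 0→1→2→3→4→5→6→7→0) is antisymmetric. Sending even-indexed worlds to a and odd-indexed worlds to b is a surjective bounded morphism onto the two-world frame with a↔b, which is not antisymmetric.
So the class is not modally definable.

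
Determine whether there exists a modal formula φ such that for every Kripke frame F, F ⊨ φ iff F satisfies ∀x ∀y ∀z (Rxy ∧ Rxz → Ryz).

This is a Sahlqvist condition; the 5 axiom ◇q → □◇q defines it.
Suppose ◇q→□◇q is valid. Take Rxy, Rxz and set V(q)={y}. Then ◇q at x, so □◇q at x, so ◇q at z, so some w with Rzw has q; w=y, i.e. Rzy. By symmetry of the argument, Ryz.

Yes — defined by ◇q → □◇q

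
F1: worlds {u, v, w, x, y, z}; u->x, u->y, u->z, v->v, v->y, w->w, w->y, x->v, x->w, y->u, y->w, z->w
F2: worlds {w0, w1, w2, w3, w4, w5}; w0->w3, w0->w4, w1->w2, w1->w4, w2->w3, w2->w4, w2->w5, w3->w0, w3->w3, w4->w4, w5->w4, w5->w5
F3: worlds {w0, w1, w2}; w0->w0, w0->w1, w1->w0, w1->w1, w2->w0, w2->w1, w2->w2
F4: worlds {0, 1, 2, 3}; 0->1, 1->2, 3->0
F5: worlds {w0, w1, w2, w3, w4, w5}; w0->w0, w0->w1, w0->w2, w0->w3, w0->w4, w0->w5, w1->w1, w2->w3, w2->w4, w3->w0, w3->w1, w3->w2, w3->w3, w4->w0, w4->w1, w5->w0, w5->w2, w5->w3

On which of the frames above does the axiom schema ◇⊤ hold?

Frame correspondent (Sahlqvist): ∀x ∃y Rxy — i.e. seriality.
F1: ✓.
F2: ✓.
F3: ✓.
F4: fails — world 2 has no successor.
F5: ✓.
Valid on: F1, F2, F3, F5.

F1, F2, F3, F5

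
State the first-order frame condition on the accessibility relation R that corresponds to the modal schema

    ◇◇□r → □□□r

∀x ∀y ∀z ((xR²y ∧ xR³z) → ∃w (yRw ∧ z = w))

This is a Sahlqvist (Geach-type) schema ◇^2□^1r → □^3◇^0r.
Minimal-valuation argument: fix x; take any y with xR^2y and any z with xR^3z. Set V(r) to the set of worlds R-reachable from y in exactly 1 step. Then □^1r holds at y, so the antecedent holds at x; validity forces ◇^0r at z, giving a w with zR^0w and yR^1w.
First-order correspondent: ∀x ∀y ∀z ((xR²y ∧ xR³z) → ∃w (yRw ∧ z = w)).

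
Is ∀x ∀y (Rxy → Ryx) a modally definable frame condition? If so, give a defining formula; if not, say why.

Yes, by q → □◇q

The condition is symmetry. A defining modal formula is q → □◇q.
Suppose q→□◇q is valid. Take Rxy and set V(q)={x}. Then q at x, so □◇q at x, so ◇q at y, so some z with Ryz has q; z=x, i.e. Ryx.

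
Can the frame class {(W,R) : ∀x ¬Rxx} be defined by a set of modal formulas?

Any modally definable frame class is closed under surjective bounded morphisms.
The 2-cycle (worlds s,t with s→t→s) is irreflexive, and the map sending every world to a single reflexive point • is a surjective bounded morphism (forth: every edge maps to (•,•); back: every world has a successor). So any modal formula valid on the 2-cycle is also valid on the reflexive point, which is not irreflexive.
So the class is not modally definable.

No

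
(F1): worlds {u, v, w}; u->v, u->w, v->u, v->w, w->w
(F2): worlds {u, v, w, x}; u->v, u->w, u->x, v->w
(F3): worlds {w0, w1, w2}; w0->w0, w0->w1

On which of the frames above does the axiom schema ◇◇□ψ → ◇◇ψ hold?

(F1)

The schema corresponds to a generalized confluence (Geach) condition: ∀x ∀y (xR²y → ∃w (yRw ∧ xR²w)).
(F1): satisfies the condition.
(F2): fails — uR²w but no t with wRt and uR²t.
(F3): fails — w0R²w1 but no w with w1Rw and w0R²w.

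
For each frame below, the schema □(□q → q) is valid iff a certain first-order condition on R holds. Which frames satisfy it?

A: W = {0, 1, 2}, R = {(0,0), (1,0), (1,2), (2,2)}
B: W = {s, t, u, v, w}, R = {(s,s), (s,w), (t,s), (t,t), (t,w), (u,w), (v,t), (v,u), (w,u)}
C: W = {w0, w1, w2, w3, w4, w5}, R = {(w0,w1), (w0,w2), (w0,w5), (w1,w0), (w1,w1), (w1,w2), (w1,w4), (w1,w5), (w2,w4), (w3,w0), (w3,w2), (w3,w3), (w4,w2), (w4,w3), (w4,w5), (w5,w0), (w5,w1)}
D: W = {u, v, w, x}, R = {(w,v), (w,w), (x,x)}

A

The schema corresponds to shift-reflexivity: ∀x ∀y (Rxy → Ryy).
A: condition met.
B: fails — Ruw but not Rww.
C: fails — Rw1w5 but not Rw5w5.
D: fails — Rwv but not Rvv.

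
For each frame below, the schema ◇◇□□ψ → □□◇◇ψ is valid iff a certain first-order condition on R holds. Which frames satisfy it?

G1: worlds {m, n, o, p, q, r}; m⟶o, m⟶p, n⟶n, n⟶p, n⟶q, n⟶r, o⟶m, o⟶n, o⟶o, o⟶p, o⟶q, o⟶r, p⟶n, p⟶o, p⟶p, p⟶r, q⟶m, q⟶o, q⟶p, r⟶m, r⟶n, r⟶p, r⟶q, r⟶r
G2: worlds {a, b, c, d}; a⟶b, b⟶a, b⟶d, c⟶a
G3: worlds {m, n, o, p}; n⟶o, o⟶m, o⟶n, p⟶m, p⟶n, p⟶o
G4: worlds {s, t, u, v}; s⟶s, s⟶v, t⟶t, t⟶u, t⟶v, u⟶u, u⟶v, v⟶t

G1, G4

This is the axiom for a generalized confluence (Geach) condition; its first-order frame correspondent is ∀x ∀y ∀z ((xR²y ∧ xR²z) → ∃w (yR²w ∧ zR²w)).
G1: satisfies the condition.
G2: fails — aR²a, aR²d but no w with aR²w and dR²w.
G3: fails — nR²m, nR²m but no w with mR²w and mR²w.
G4: satisfies the condition.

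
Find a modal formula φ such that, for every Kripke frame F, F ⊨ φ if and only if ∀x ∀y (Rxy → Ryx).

This is symmetry; the standard corresponding axiom is B: s → □◇s.
Suppose s→□◇s is valid. Take Rxy and set V(s)={x}. Then s at x, so □◇s at x, so ◇s at y, so some z with Ryz has s; z=x, i.e. Ryx.

s → □◇s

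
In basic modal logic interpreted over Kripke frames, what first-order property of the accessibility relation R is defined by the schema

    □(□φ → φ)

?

shift-reflexivity: ∀x ∀y (Rxy → Ryy)

Suppose □(□φ→φ) is valid. Take Rxy and set V(φ)={w : Ryw}. Then at y, □φ holds; since □(□φ→φ) at x, □φ→φ at y, so φ at y, i.e. Ryy.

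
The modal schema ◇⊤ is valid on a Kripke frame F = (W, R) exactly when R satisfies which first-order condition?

seriality

◇⊤ holds at w iff w has a successor, so frame-validity of ◇⊤ is exactly seriality. Equivalently via □r → ◇r:
Suppose □r→◇r is valid. At any x set V(r)=W. Then □r at x, so ◇r at x, so x has a successor.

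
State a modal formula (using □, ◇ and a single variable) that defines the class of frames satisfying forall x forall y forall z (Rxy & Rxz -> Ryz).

A defining formula is ◇q → □◇q (the 5 axiom).
Suppose ◇q→□◇q is valid. Take Rxy, Rxz and set V(q)={y}. Then ◇q at x, so □◇q at x, so ◇q at z, so some w with Rzw has q; w=y, i.e. Rzy. By symmetry of the argument, Ryz.

◇q → □◇q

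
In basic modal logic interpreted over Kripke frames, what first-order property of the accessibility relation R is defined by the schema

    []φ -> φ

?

This is the T axiom.
It corresponds to reflexivity: forall x Rxx.

reflexivity: forall x Rxx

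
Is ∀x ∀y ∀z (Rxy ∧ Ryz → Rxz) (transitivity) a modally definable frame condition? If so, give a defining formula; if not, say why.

Yes, by □p → □□p

This is a Sahlqvist condition; the 4 axiom □p → □□p defines it.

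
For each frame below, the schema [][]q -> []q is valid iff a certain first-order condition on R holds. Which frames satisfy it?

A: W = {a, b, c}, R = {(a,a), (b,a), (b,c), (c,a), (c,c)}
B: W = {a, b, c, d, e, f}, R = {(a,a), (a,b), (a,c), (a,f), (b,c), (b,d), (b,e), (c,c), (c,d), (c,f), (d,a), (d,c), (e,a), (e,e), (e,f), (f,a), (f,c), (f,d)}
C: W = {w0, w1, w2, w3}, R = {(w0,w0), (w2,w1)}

A, B

This is the axiom for density; its first-order frame correspondent is forall x forall y (Rxy -> exists z (Rxz & Rzy)).
A: condition met.
B: condition met.
C: fails — Rw2w1 but no z with Rw2z and Rzw1.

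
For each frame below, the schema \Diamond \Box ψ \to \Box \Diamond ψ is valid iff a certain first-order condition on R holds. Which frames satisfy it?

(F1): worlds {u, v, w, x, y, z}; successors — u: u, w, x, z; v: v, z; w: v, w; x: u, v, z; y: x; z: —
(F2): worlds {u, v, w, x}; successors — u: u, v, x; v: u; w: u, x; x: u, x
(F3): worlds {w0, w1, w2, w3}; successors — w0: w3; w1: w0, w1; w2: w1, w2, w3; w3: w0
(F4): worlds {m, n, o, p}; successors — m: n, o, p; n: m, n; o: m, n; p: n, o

(F2), (F4)

The schema corresponds to convergence: \forall x \forall y \forall z (Rxy \wedge Rxz \to \exists w (Ryw \wedge Rzw)).
(F1): fails — Ruz and Ruz but z and z have no common successor.
(F2): ✓.
(F3): fails — Rw1w1 and Rw1w0 but w1 and w0 have no common successor.
(F4): ✓.
Valid on: (F2), (F4).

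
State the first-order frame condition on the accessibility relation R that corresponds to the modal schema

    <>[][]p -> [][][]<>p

This is a Sahlqvist (Geach-type) schema ◇^1□^2p → □^3◇^1p.
Minimal-valuation argument: fix x; take any y with xR^1y and any z with xR^3z. Set V(p) to the set of worlds R-reachable from y in exactly 2 steps. Then □^2p holds at y, so the antecedent holds at x; validity forces ◇^1p at z, giving a w with zR^1w and yR^2w.
First-order correspondent: forall x forall y forall z ((xRy & x R^3 z) -> exists w (y R^2 w & zRw)).

forall x forall y forall z ((xRy & x R^3 z) -> exists w (y R^2 w & zRw))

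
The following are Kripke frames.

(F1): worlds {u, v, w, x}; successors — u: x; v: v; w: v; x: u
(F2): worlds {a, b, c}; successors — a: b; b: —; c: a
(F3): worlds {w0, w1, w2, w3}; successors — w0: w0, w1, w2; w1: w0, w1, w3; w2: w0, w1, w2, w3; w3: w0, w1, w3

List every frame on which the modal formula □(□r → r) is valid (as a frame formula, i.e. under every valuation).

(F3)

Frame correspondent (Sahlqvist): ∀x ∀y (Rxy → Ryy) — i.e. shift-reflexivity.
(F1): fails — Rxu but not Ruu.
(F2): fails — Rca but not Raa.
(F3): satisfies the condition.
Valid on: (F3).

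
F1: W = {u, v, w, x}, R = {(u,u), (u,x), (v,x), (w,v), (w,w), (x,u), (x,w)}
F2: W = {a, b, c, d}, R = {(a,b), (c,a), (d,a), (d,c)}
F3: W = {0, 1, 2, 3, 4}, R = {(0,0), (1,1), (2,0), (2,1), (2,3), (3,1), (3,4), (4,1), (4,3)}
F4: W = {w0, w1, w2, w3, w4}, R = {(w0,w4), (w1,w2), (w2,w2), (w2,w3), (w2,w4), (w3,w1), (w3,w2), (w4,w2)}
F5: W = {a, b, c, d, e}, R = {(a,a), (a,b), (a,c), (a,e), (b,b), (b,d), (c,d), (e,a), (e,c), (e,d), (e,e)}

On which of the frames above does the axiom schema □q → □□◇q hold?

F3, F4

This is the axiom for a generalized confluence (Geach) condition; its first-order frame correspondent is ∀x ∀z (xR²z → ∃w (xRw ∧ zRw)).
F1: fails — uR²w but no t with uRt and wRt.
F2: fails — cR²b but no w with cRw and bRw.
F3: ✓.
F4: ✓.
F5: fails — aR²c but no w with aRw and cRw.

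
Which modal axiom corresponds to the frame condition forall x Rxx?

□q → q

The condition is reflexivity. The T schema □q → q defines it.
Suppose □q→q is valid. At any x set V(q)={w : Rxw}. Then □q holds at x, so q holds at x, i.e. Rxx.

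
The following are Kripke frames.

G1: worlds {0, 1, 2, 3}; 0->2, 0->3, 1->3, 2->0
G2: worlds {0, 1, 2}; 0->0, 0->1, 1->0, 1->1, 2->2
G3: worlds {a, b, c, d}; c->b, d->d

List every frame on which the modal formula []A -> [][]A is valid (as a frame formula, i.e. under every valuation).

Frame correspondent (Sahlqvist): forall x forall y forall z (Rxy & Ryz -> Rxz) — i.e. transitivity.
G1: fails — R20 and R03 but not R23.
G2: condition met.
G3: condition met.

G2, G3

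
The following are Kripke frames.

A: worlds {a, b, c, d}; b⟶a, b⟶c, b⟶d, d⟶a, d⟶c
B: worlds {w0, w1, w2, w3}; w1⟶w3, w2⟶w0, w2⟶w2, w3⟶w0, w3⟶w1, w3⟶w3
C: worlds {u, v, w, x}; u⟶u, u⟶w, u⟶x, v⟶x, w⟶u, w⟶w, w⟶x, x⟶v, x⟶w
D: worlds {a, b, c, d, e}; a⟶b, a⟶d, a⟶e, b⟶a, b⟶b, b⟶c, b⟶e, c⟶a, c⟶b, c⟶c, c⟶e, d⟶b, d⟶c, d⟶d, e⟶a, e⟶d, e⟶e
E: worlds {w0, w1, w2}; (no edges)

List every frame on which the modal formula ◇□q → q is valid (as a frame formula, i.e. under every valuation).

E

This is the axiom for symmetry; its first-order frame correspondent is ∀x ∀y (Rxy → Ryx).
A: fails — Rbc but not Rcb.
B: fails — Rw3w0 but not Rw0w3.
C: fails — Rux but not Rxu.
D: fails — Rdc but not Rcd.
E: condition met.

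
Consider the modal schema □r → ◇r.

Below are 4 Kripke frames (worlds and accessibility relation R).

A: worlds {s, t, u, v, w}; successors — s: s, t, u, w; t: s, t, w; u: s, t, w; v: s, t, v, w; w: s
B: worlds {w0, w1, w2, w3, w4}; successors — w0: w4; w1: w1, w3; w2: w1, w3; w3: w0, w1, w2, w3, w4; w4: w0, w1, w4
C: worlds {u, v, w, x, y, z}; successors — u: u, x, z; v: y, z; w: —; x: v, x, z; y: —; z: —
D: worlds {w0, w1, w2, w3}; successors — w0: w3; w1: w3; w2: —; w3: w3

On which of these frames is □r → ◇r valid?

The schema corresponds to seriality: ∀x ∃y Rxy.
A: holds.
B: holds.
C: fails — world w has no successor.
D: fails — world w2 has no successor.
Valid on: A, B.

A, B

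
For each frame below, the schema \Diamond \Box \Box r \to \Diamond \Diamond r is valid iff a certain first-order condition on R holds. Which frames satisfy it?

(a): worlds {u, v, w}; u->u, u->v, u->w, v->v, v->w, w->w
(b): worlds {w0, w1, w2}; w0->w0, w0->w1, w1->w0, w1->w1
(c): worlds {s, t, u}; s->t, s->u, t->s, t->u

(a), (b)

This is the axiom for a generalized confluence (Geach) condition; its first-order frame correspondent is \forall x \forall y (xRy \to \exists w (y R^2 w \wedge x R^2 w)).
(a): holds.
(b): holds.
(c): fails — sRu but no w with uR²w and sR²w.
Valid on: (a), (b).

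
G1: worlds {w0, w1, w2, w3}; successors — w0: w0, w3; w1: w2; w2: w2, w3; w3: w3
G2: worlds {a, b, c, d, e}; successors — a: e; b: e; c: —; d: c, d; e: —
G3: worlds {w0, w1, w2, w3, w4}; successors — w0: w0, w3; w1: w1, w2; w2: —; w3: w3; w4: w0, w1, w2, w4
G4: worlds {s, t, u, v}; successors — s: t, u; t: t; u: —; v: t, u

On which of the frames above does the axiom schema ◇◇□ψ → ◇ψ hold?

Frame correspondent (Sahlqvist): ∀x ∀y (xR²y → ∃w (yRw ∧ xRw)) — i.e. a generalized confluence (Geach) condition.
G1: fails — w1R²w3 but no w with w3Rw and w1Rw.
G2: fails — dR²c but no w with cRw and dRw.
G3: fails — w1R²w2 but no w with w2Rw and w1Rw.
G4: ✓.
Valid on: G4.

G4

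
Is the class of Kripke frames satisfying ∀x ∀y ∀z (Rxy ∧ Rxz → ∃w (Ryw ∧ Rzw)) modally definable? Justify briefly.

The condition is convergence. A defining modal formula is ◇□p → □◇p.
Suppose ◇□p→□◇p is valid. Take Rxy, Rxz and set V(p)={w : Ryw}. Then □p at y so ◇□p at x, so □◇p at x, so ◇p at z, giving w with Rzw and Ryw.

Definable; ◇□p → □◇p defines it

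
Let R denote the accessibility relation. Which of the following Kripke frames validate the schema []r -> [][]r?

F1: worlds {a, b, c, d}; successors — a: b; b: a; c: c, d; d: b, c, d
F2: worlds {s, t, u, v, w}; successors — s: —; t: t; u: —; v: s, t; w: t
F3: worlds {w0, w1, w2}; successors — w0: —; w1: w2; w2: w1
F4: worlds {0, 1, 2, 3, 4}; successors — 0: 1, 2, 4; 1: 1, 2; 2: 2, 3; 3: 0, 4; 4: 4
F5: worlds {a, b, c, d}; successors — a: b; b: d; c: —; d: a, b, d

The schema corresponds to transitivity: forall x forall y forall z (Rxy & Ryz -> Rxz).
F1: fails — Rcd and Rdb but not Rcb.
F2: condition met.
F3: fails — Rw1w2 and Rw2w1 but not Rw1w1.
F4: fails — R02 and R23 but not R03.
F5: fails — Rab and Rbd but not Rad.
Valid on: F2.

F2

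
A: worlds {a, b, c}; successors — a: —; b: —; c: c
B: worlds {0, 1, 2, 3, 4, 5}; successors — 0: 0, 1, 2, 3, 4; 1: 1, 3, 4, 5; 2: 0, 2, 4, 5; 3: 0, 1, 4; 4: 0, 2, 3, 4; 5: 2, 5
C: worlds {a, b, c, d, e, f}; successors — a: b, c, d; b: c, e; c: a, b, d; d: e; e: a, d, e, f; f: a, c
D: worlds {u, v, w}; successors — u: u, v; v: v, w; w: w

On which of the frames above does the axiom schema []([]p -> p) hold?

The schema corresponds to shift-reflexivity: forall x forall y (Rxy -> Ryy).
A: ✓.
B: fails — R03 but not R33.
C: fails — Rbc but not Rcc.
D: ✓.

A, D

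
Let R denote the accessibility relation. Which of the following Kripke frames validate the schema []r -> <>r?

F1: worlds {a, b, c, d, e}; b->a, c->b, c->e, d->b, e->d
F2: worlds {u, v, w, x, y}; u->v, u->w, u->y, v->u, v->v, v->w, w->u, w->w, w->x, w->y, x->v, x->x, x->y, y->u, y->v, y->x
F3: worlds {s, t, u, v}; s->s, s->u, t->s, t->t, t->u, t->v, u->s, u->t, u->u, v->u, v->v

F2, F3

This is the axiom for seriality; its first-order frame correspondent is forall x exists y Rxy.
F1: fails — world a has no successor.
F2: satisfies the condition.
F3: satisfies the condition.
Valid on: F2, F3.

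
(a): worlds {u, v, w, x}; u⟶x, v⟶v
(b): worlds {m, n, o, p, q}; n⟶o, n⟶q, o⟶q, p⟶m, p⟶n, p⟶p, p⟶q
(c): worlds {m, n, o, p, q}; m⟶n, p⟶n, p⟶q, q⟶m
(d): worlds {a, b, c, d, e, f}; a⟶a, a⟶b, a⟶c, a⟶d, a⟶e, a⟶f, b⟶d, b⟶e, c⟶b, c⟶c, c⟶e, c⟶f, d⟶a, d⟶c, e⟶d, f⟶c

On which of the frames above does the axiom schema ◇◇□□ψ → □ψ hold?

(a)

The schema corresponds to a generalized confluence (Geach) condition: ∀x ∀y ∀z ((xR²y ∧ xRz) → ∃w (yR²w ∧ z = w)).
(a): condition met.
(b): fails — nR²q, nRo but no w with qR²w and o=w.
(c): fails — pR²m, pRn but no w with mR²w and n=w.
(d): fails — aR²b, aRb but no w with bR²w and b=w.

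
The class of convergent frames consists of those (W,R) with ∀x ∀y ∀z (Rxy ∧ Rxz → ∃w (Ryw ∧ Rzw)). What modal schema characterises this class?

◇□r → □◇r

The condition is convergence. The .2 schema ◇□r → □◇r defines it.
Suppose ◇□r→□◇r is valid. Take Rxy, Rxz and set V(r)={w : Ryw}. Then □r at y so ◇□r at x, so □◇r at x, so ◇r at z, giving w with Rzw and Ryw.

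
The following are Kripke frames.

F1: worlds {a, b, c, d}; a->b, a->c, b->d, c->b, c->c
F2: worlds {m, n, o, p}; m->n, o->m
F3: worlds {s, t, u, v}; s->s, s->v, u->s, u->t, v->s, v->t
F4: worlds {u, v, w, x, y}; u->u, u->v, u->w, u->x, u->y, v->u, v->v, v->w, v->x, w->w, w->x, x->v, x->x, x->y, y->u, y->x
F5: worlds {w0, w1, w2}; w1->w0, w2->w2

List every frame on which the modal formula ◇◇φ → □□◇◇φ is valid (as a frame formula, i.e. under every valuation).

The schema corresponds to a generalized confluence (Geach) condition: ∀x ∀y ∀z ((xR²y ∧ xR²z) → ∃w (y = w ∧ zR²w)).
F1: fails — aR²b, aR²b but no w with b=w and bR²w.
F2: fails — oR²n, oR²n but no w with n=w and nR²w.
F3: fails — sR²s, sR²t but no w with s=w and tR²w.
F4: fails — uR²u, uR²w but no t with u=t and wR²t.
F5: ✓.

F5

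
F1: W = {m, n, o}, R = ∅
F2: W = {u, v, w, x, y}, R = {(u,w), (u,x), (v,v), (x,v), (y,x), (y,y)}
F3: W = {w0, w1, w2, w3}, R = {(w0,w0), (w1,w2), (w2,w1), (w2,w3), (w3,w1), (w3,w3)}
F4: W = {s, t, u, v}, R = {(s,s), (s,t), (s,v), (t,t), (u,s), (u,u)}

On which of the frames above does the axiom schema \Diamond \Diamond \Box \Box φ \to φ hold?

F1

This is the axiom for a generalized confluence (Geach) condition; its first-order frame correspondent is \forall x \forall y (x R^2 y \to \exists w (y R^2 w \wedge x = w)).
F1: condition met.
F2: fails — uR²v but no t with vR²t and u=t.
F3: fails — w2R²w1 but no w with w1R²w and w2=w.
F4: fails — sR²t but no w with tR²w and s=w.
Valid on: F1.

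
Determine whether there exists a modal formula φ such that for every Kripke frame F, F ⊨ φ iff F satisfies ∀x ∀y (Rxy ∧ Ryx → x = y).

Modal frame validity is preserved under surjective bounded morphisms.
The 6-cycle (worlds 0,1,2,3,4,5 with 0→1→2→3→4→5→0) is antisymmetric. Sending even-indexed worlds to s and odd-indexed worlds to t is a surjective bounded morphism onto the two-world frame with s↔t, which is not antisymmetric.
So no modal formula (or set of formulas) defines exactly the antisymmetric frames.

Not modally definable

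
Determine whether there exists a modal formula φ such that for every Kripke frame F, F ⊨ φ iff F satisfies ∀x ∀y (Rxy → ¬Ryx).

No — not modally definable

Any modally definable frame class is closed under surjective bounded morphisms.
The 3-cycle (worlds s,t,u with s→t→u→s) is asymmetric. Mapping every world to a single reflexive point • is a surjective bounded morphism, and the reflexive point is not asymmetric (R•• but asymmetry requires ¬R••).
So no modal formula (or set of formulas) defines exactly the asymmetric frames.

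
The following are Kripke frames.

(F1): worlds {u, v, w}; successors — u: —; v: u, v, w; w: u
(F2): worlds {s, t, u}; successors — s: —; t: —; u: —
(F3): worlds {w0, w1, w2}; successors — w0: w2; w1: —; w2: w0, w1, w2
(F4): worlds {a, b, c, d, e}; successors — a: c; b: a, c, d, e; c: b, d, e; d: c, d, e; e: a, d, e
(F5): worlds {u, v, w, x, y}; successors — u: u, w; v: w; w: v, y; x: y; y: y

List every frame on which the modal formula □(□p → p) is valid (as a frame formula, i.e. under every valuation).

This is the axiom for shift-reflexivity; its first-order frame correspondent is ∀x ∀y (Rxy → Ryy).
(F1): fails — Rvu but not Ruu.
(F2): ✓.
(F3): fails — Rw2w0 but not Rw0w0.
(F4): fails — Rbc but not Rcc.
(F5): fails — Ruw but not Rww.

(F2)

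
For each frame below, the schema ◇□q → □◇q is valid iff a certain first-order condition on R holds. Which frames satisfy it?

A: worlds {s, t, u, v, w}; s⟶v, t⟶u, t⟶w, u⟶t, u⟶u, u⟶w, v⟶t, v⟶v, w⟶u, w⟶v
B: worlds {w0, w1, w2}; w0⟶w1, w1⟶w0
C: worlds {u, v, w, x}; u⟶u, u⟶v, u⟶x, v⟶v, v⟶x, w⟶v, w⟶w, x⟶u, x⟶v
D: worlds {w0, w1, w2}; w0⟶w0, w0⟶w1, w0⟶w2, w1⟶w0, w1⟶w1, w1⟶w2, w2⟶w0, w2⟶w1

This is the axiom for convergence; its first-order frame correspondent is ∀x ∀y ∀z (Rxy ∧ Rxz → ∃w (Ryw ∧ Rzw)).
A: fails — Rvv and Rvt but v and t have no common successor.
B: holds.
C: holds.
D: holds.

B, C, D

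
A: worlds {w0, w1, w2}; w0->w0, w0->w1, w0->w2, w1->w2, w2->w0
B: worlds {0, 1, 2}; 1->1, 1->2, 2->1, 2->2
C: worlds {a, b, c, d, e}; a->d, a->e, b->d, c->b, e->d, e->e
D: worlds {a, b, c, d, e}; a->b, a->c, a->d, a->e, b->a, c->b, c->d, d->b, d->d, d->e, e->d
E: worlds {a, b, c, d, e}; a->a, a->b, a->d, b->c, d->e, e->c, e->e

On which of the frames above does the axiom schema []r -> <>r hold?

Frame correspondent (Sahlqvist): forall x exists y Rxy — i.e. seriality.
A: condition met.
B: fails — world 0 has no successor.
C: fails — world d has no successor.
D: condition met.
E: fails — world c has no successor.

A, D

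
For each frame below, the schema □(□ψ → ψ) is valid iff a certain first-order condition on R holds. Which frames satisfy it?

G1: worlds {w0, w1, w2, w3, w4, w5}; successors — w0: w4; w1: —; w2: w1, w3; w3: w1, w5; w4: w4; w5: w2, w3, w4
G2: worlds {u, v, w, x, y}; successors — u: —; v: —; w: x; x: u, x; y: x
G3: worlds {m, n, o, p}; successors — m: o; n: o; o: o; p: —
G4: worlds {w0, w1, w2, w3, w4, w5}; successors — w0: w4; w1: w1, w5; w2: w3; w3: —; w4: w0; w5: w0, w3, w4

This is the axiom for shift-reflexivity; its first-order frame correspondent is ∀x ∀y (Rxy → Ryy).
G1: fails — Rw3w5 but not Rw5w5.
G2: fails — Rxu but not Ruu.
G3: condition met.
G4: fails — Rw1w5 but not Rw5w5.
Valid on: G3.

G3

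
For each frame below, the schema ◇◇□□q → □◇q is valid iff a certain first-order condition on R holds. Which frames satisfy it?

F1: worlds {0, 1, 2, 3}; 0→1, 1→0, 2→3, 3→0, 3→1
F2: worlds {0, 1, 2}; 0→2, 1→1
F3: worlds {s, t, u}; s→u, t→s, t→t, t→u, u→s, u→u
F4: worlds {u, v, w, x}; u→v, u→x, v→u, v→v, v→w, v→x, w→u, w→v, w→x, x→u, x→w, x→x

This is the axiom for a generalized confluence (Geach) condition; its first-order frame correspondent is ∀x ∀y ∀z ((xR²y ∧ xRz) → ∃w (yR²w ∧ zRw)).
F1: fails — 3R²0, 3R0 but no w with 0R²w and 0Rw.
F2: satisfies the condition.
F3: satisfies the condition.
F4: satisfies the condition.

F2, F3, F4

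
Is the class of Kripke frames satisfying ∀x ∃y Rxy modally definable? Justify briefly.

This is a Sahlqvist condition; the D axiom □p → ◇p defines it.

Yes — defined by □p → ◇p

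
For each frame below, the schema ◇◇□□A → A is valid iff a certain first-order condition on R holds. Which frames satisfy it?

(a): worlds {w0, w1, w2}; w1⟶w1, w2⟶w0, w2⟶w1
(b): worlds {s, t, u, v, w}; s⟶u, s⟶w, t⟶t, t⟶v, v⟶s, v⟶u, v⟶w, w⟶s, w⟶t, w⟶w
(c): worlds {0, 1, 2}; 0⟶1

(c)

This is the axiom for a generalized confluence (Geach) condition; its first-order frame correspondent is ∀x ∀y (xR²y → ∃w (yR²w ∧ x = w)).
(a): fails — w2R²w1 but no w with w1R²w and w2=w.
(b): fails — tR²u but no w* with uR²w* and t=w*.
(c): condition met.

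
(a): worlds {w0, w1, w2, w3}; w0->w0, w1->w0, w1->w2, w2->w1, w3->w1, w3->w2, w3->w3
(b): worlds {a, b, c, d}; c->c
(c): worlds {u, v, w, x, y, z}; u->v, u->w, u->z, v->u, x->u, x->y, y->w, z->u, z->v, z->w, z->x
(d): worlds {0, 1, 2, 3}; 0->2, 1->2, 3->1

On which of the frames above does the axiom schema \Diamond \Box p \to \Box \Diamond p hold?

The schema corresponds to convergence: \forall x \forall y \forall z (Rxy \wedge Rxz \to \exists w (Ryw \wedge Rzw)).
(a): fails — Rw1w2 and Rw1w0 but w2 and w0 have no common successor.
(b): holds.
(c): fails — Ruv and Ruw but v and w have no common successor.
(d): fails — R02 and R02 but 2 and 2 have no common successor.
Valid on: (b).

(b)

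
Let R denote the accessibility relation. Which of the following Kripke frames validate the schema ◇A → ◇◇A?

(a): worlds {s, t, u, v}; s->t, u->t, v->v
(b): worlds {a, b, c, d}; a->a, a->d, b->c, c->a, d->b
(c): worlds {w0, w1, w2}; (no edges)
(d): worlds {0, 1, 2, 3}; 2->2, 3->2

This is the axiom for a generalized confluence (Geach) condition; its first-order frame correspondent is ∀x ∀y (xRy → ∃w (y = w ∧ xR²w)).
(a): fails — sRt but no w with t=w and sR²w.
(b): fails — bRc but no w with c=w and bR²w.
(c): satisfies the condition.
(d): satisfies the condition.

(c), (d)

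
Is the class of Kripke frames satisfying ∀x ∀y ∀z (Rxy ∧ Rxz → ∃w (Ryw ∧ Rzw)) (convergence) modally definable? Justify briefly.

Yes — defined by ◇□r → □◇r

The condition is convergence. A defining modal formula is ◇□r → □◇r.
Suppose ◇□r→□◇r is valid. Take Rxy, Rxz and set V(r)={w : Ryw}. Then □r at y so ◇□r at x, so □◇r at x, so ◇r at z, giving w with Rzw and Ryw.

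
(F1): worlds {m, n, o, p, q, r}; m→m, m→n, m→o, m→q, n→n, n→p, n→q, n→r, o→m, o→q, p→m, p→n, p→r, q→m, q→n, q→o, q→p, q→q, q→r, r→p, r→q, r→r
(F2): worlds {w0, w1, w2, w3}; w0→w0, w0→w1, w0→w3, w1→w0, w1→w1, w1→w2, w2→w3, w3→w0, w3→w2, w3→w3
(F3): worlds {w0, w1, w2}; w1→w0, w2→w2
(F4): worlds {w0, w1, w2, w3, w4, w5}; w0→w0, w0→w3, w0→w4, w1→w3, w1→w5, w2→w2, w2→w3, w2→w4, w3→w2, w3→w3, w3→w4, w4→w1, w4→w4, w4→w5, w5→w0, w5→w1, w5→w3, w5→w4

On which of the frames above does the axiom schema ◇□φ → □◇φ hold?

(F1), (F4)

This is the axiom for convergence; its first-order frame correspondent is ∀x ∀y ∀z (Rxy ∧ Rxz → ∃w (Ryw ∧ Rzw)).
(F1): holds.
(F2): fails — Rw1w1 and Rw1w2 but w1 and w2 have no common successor.
(F3): fails — Rw1w0 and Rw1w0 but w0 and w0 have no common successor.
(F4): holds.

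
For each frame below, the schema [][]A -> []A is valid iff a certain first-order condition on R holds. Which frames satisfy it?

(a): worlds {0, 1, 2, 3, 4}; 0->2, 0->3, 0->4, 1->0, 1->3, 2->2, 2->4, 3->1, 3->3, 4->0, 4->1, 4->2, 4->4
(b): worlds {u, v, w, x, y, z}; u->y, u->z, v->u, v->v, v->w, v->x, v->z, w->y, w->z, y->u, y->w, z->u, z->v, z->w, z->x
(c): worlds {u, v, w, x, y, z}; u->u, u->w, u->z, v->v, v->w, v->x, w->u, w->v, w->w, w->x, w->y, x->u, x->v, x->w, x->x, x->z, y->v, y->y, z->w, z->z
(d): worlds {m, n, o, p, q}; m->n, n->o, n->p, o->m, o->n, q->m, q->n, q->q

(c)

The schema corresponds to density: forall x forall y (Rxy -> exists z (Rxz & Rzy)).
(a): fails — R10 but no z with R1z and Rz0.
(b): fails — Ruz but no t with Rut and Rtz.
(c): holds.
(d): fails — Rom but no z with Roz and Rzm.
Valid on: (c).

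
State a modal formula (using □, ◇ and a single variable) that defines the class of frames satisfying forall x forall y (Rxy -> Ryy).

□(□p → p)

The condition is shift-reflexivity. The T□ schema □(□p → p) defines it.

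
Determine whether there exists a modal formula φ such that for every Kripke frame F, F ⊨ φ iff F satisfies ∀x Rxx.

This is a Sahlqvist condition; the T axiom □q → q defines it.

Yes, by □q → q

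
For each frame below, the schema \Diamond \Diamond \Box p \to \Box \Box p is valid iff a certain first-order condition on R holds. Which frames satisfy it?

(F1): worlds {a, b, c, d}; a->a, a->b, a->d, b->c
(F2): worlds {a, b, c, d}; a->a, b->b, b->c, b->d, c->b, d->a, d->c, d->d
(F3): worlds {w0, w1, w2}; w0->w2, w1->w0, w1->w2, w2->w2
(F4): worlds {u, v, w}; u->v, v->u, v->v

The schema corresponds to a generalized confluence (Geach) condition: \forall x \forall y \forall z ((x R^2 y \wedge x R^2 z) \to \exists w (yRw \wedge z = w)).
(F1): fails — aR²a, aR²c but no w with aRw and c=w.
(F2): fails — bR²a, bR²b but no w with aRw and b=w.
(F3): ✓.
(F4): fails — uR²u, uR²u but no t with uRt and u=t.

(F3)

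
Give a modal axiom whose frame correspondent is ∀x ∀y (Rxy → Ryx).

r → □◇r

This is symmetry; the standard corresponding axiom is B: r → □◇r.
Suppose r→□◇r is valid. Take Rxy and set V(r)={x}. Then r at x, so □◇r at x, so ◇r at y, so some z with Ryz has r; z=x, i.e. Ryx.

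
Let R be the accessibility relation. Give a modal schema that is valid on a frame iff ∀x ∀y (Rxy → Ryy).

This is shift-reflexivity; the standard corresponding axiom is T□: □(□q → q).
Suppose □(□q→q) is valid. Take Rxy and set V(q)={w : Ryw}. Then at y, □q holds; since □(□q→q) at x, □q→q at y, so q at y, i.e. Ryy.

□(□q → q)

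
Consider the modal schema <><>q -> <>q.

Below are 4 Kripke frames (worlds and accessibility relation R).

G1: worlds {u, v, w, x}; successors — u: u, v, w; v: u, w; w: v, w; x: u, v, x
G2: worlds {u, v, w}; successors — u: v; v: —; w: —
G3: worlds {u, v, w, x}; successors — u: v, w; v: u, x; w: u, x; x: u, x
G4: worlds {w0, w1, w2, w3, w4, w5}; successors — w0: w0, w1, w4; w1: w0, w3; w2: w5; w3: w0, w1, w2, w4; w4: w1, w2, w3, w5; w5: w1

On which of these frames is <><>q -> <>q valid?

Frame correspondent (Sahlqvist): forall x forall y (x R^2 y -> exists w (y = w & xRw)) — i.e. a generalized confluence (Geach) condition.
G1: fails — vR²v but no t with v=t and vRt.
G2: holds.
G3: fails — uR²u but no t with u=t and uRt.
G4: fails — w0R²w2 but no w with w2=w and w0Rw.

G2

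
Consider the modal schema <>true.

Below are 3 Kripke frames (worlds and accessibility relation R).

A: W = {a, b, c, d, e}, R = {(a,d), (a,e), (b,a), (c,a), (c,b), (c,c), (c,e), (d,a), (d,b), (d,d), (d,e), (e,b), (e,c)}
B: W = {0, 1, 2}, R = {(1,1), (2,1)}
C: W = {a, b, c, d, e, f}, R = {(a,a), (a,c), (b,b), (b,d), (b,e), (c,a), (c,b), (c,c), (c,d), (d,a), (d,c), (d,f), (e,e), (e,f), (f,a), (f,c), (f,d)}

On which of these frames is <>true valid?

A, C

This is the axiom for seriality; its first-order frame correspondent is forall x exists y Rxy.
A: ✓.
B: fails — world 0 has no successor.
C: ✓.
Valid on: A, C.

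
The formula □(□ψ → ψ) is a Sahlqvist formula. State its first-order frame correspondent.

This schema is the T□ axiom.
It corresponds to shift-reflexivity: ∀x ∀y (Rxy → Ryy).

shift-reflexivity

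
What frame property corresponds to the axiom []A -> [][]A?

transitivity

Suppose □A→□□A is valid. Take Rxy, Ryz and set V(A)={w : Rxw}. Then □A at x, so □□A at x, so □A at y, so A at z, i.e. Rxz.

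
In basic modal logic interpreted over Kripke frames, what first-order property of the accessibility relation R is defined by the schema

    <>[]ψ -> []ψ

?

This is a form of the 5 axiom.
Its frame correspondent is the Euclidean property — forall x forall y forall z (Rxy & Rxz -> Ryz).

The Euclidean property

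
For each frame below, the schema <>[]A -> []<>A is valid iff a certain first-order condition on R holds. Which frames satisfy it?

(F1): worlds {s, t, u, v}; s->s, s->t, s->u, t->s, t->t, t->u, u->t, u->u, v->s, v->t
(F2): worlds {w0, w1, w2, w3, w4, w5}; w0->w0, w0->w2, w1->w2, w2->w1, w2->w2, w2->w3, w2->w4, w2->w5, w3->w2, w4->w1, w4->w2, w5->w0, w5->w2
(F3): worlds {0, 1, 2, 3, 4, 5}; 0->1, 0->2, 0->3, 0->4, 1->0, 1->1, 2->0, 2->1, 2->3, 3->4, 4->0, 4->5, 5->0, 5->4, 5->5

Frame correspondent (Sahlqvist): forall x forall y forall z (Rxy & Rxz -> exists w (Ryw & Rzw)) — i.e. convergence.
(F1): satisfies the condition.
(F2): satisfies the condition.
(F3): fails — R02 and R03 but 2 and 3 have no common successor.
Valid on: (F1), (F2).

(F1), (F2)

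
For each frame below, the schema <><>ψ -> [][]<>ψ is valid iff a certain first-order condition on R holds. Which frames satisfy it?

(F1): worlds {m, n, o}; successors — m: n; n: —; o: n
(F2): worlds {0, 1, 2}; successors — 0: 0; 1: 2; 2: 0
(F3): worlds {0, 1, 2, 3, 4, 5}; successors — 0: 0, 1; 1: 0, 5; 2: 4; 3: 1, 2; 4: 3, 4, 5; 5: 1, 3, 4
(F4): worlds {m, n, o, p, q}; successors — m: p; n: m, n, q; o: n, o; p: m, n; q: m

Frame correspondent (Sahlqvist): forall x forall y forall z ((x R^2 y & x R^2 z) -> exists w (y = w & zRw)) — i.e. a generalized confluence (Geach) condition.
(F1): satisfies the condition.
(F2): satisfies the condition.
(F3): fails — 0R²0, 0R²5 but no w with 0=w and 5Rw.
(F4): fails — mR²m, mR²m but no w with m=w and mRw.
Valid on: (F1), (F2).

(F1), (F2)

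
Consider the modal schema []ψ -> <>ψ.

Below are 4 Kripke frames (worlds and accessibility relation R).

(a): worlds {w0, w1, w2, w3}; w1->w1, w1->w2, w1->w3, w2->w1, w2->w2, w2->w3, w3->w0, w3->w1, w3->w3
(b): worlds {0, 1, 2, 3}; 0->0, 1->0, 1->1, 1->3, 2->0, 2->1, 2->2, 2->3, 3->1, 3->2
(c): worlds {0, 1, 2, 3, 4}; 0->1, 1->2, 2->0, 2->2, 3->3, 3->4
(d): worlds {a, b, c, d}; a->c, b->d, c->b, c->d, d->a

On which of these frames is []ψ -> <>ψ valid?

This is the axiom for seriality; its first-order frame correspondent is forall x exists y Rxy.
(a): fails — world w0 has no successor.
(b): ✓.
(c): fails — world 4 has no successor.
(d): ✓.
Valid on: (b), (d).

(b), (d)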